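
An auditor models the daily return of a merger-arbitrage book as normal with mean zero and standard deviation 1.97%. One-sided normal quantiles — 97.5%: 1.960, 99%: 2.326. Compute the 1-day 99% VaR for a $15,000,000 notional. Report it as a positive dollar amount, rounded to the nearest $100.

$687,300

VaR = z·σ = 2.326 × 1.97% = 4.582%.
On $15,000,000: 0.04582 × $15,000,000 = $687,300.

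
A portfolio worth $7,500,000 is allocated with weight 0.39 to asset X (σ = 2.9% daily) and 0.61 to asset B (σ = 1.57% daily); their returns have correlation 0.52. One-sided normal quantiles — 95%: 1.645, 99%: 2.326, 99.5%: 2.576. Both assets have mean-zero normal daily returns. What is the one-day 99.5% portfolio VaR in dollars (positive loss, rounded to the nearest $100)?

$352,200

σ_p² = 0.39²·2.9² + 0.61²·1.57² + 2·0.52·0.39·0.61·2.9·1.57 = 3.3228 (%²).
σ_p = √3.3228 = 1.823%.
VaR = 2.576 × 1.823% = 4.696%; on $7,500,000 that is $352,200.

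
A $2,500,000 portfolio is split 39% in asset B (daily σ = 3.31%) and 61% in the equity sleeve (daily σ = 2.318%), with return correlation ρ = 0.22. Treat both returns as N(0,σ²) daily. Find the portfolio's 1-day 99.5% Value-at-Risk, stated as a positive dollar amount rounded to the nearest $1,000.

$136,000

σ_p² = 0.39²·3.31² + 0.61²·2.318² + 2·0.22·0.39·0.61·3.31·2.318 = 4.4689 (%²).
σ_p = √4.4689 = 2.114%.
At 99.5%, z = 2.576.
VaR = 2.576 × 2.114% = 5.446%; on $2,500,000 that is $136,150.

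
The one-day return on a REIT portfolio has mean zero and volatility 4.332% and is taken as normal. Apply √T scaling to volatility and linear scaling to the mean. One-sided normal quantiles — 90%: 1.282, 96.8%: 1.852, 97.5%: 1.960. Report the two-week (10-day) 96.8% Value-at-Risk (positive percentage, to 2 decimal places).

σ_{10d} = 4.332% × √10 = 13.699%.
VaR = 1.852 × 13.699% = 25.371%.

25.37%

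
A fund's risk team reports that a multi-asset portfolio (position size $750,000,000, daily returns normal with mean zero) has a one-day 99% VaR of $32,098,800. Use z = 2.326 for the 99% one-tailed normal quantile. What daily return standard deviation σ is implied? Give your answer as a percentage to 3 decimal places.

VaR as a fraction: $32,098,800 / $750,000,000 = 4.280%.
σ = VaR / z = 4.280% / 2.326 = 1.840%.

1.840%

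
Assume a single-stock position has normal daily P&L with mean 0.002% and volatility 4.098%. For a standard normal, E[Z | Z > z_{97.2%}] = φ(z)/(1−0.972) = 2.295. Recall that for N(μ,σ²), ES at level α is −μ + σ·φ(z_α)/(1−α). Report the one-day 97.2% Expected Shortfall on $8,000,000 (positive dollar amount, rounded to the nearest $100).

ES = −(0.002%) + 4.098% × 2.295 = 9.403%.
On $8,000,000: 0.09403 × $8,000,000 = $752,240.

$752,200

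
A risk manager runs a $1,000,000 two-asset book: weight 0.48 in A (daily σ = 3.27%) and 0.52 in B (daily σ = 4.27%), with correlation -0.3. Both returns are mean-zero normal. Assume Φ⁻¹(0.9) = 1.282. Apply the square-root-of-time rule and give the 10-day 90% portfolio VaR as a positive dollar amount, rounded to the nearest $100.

σ_p = √(0.48²·3.27² + 0.52²·4.27² + 2·-0.3·0.48·0.52·3.27·4.27) = 2.303%.
σ_{10d} = 2.303% × √10 = 7.283%.
VaR = 1.282 × 7.283% = 9.337%; on $1,000,000 that is $93,370.

$93,400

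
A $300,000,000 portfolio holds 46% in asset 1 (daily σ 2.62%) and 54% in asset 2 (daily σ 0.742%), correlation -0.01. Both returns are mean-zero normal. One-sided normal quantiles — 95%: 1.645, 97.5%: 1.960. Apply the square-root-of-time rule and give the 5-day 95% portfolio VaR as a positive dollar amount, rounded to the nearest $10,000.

σ_p = √(0.46²·2.62² + 0.54²·0.742² + 2·-0.01·0.46·0.54·2.62·0.742) = 1.266%.
σ_{5d} = 1.266% × √5 = 2.831%.
VaR = 1.645 × 2.831% = 4.657%; on $300,000,000 that is $13,971,000.

$13,970,000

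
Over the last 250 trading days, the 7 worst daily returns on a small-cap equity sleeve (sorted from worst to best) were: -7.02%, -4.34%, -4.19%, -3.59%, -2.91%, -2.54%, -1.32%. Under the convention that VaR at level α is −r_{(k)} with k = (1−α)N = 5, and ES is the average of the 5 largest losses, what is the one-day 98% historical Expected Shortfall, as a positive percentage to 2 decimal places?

The 5 worst returns sum to -22.05%.
ES = −(-22.05%) / 5 = 4.41%.

4.41%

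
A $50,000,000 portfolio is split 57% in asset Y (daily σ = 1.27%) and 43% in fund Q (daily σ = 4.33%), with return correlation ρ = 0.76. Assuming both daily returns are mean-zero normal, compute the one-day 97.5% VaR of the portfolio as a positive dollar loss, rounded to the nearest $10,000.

$2,410,000

σ_p² = 0.57²·1.27² + 0.43²·4.33² + 2·0.76·0.57·0.43·1.27·4.33 = 6.0394 (%²).
σ_p = √6.0394 = 2.458%.
At 97.5%, z = 1.960.
VaR = 1.960 × 2.458% = 4.818%; on $50,000,000 that is $2,409,000.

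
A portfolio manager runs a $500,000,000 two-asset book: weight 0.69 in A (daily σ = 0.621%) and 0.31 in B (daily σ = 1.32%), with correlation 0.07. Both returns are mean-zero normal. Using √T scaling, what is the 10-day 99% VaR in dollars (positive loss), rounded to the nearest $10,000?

$22,540,000

σ_p = √(0.69²·0.621² + 0.31²·1.32² + 2·0.07·0.69·0.31·0.621·1.32) = 0.613%.
σ_{10d} = 0.613% × √10 = 1.938%.
z(99%) = 2.326.
VaR = 2.326 × 1.938% = 4.508%; on $500,000,000 that is $22,540,000.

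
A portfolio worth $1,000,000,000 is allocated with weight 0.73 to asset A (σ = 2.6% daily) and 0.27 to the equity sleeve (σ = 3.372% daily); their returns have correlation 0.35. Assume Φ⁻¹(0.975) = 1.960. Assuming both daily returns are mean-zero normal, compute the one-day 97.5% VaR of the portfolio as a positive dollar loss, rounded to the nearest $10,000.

σ_p² = 0.73²·2.6² + 0.27²·3.372² + 2·0.35·0.73·0.27·2.6·3.372 = 5.6409 (%²).
σ_p = √5.6409 = 2.375%.
VaR = 1.960 × 2.375% = 4.655%; on $1,000,000,000 that is $46,550,000.

$46,550,000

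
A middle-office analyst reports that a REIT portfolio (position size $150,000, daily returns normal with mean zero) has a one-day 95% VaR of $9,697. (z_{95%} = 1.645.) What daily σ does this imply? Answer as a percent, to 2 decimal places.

VaR as a fraction: $9,697 / $150,000 = 6.465%.
σ = VaR / z = 6.465% / 1.645 = 3.930%.

3.93%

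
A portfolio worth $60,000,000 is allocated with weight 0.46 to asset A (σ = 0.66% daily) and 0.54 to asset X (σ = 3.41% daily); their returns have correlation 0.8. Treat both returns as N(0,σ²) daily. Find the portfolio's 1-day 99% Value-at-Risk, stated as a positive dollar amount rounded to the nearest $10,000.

σ_p² = 0.46²·0.66² + 0.54²·3.41² + 2·0.8·0.46·0.54·0.66·3.41 = 4.3774 (%²).
σ_p = √4.3774 = 2.092%.
At 99%, z = 2.326.
VaR = 2.326 × 2.092% = 4.866%; on $60,000,000 that is $2,919,600.

$2,920,000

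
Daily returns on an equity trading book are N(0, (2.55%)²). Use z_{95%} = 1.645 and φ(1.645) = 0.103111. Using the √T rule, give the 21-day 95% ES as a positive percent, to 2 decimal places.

σ_{21d} = 2.55% × √21 = 11.686%.
ES multiplier = φ(z)/(1−α) = 0.103111/0.05 = 2.062.
ES = 11.686% × 2.062 = 24.097%.

24.10%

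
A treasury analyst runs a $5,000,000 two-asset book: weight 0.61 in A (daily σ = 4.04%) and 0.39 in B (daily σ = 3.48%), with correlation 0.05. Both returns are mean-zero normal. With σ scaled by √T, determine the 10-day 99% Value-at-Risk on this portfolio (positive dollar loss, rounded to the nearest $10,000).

σ_p = √(0.61²·4.04² + 0.39²·3.48² + 2·0.05·0.61·0.39·4.04·3.48) = 2.872%.
σ_{10d} = 2.872% × √10 = 9.082%.
z(99%) = 2.326.
VaR = 2.326 × 9.082% = 21.125%; on $5,000,000 that is $1,056,250.

$1,060,000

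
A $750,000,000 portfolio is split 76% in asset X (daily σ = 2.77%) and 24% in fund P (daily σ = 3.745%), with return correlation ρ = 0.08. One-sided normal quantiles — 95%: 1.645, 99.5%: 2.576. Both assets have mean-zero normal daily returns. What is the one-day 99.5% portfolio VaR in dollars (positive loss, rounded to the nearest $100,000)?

σ_p² = 0.76²·2.77² + 0.24²·3.745² + 2·0.08·0.76·0.24·2.77·3.745 = 5.5425 (%²).
σ_p = √5.5425 = 2.354%.
VaR = 2.576 × 2.354% = 6.064%; on $750,000,000 that is $45,480,000.

$45,500,000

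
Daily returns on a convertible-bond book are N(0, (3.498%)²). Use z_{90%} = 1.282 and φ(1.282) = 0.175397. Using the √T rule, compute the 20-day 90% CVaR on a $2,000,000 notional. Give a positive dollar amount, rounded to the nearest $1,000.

$549,000

σ_{20d} = 3.498% × √20 = 15.644%.
ES multiplier = φ(z)/(1−α) = 0.175397/0.1 = 1.754.
ES = 15.644% × 1.754 = 27.440%; on $2,000,000: $548,800.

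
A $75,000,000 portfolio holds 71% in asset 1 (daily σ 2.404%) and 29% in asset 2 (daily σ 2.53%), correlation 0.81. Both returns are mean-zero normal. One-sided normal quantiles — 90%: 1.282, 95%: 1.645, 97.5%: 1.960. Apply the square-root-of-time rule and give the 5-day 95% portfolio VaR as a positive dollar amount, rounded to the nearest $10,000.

σ_p = √(0.71²·2.404² + 0.29²·2.53² + 2·0.81·0.71·0.29·2.404·2.53) = 2.341%.
σ_{5d} = 2.341% × √5 = 5.235%.
VaR = 1.645 × 5.235% = 8.612%; on $75,000,000 that is $6,459,000.

$6,460,000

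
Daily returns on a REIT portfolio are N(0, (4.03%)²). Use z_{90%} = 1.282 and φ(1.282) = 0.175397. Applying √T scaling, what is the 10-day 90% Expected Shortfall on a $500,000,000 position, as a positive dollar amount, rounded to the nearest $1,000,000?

σ_{10d} = 4.03% × √10 = 12.744%.
ES multiplier = φ(z)/(1−α) = 0.175397/0.1 = 1.754.
ES = 12.744% × 1.754 = 22.353%; on $500,000,000: $111,765,000.

$112,000,000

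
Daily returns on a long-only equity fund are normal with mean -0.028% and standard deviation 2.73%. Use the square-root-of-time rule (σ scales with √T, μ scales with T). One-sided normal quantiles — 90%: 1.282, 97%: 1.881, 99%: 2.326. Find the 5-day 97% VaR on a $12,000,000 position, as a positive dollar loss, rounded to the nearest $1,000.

σ_{5d} = 2.73% × √5 = 6.104%; μ_{5d} = 5 × -0.028% = -0.140%.
VaR = −(-0.140%) + 1.881 × 6.104% = 11.622%.
On $12,000,000: 0.11622 × $12,000,000 = $1,394,640.

$1,395,000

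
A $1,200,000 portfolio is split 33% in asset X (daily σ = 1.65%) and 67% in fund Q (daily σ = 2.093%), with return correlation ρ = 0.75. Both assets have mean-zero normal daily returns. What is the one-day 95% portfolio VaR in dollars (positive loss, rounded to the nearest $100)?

$36,400

σ_p² = 0.33²·1.65² + 0.67²·2.093² + 2·0.75·0.33·0.67·1.65·2.093 = 3.4083 (%²).
σ_p = √3.4083 = 1.846%.
At 95%, z = 1.645.
VaR = 1.645 × 1.846% = 3.037%; on $1,200,000 that is $36,444.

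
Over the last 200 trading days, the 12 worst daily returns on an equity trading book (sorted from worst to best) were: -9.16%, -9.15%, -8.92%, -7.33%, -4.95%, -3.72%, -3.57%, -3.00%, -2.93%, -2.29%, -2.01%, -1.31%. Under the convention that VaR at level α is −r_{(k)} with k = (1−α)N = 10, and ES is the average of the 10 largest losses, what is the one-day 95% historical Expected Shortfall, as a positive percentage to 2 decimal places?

5.50%

The 10 worst returns sum to -55.02%.
ES = −(-55.02%) / 10 = 5.502% ≈ 5.50%.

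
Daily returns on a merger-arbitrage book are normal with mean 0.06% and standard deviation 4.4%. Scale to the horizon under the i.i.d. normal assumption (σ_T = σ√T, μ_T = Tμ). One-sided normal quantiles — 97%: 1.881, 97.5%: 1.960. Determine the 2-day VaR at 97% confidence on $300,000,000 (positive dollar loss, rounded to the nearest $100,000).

σ_{2d} = 4.4% × √2 = 6.223%; μ_{2d} = 2 × 0.06% = 0.120%.
VaR = −(0.120%) + 1.881 × 6.223% = 11.585%.
On $300,000,000: 0.11585 × $300,000,000 = $34,755,000.

$34,800,000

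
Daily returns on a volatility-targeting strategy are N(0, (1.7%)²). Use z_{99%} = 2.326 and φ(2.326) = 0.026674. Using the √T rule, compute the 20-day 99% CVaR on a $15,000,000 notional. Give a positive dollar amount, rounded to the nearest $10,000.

$3,040,000

σ_{20d} = 1.7% × √20 = 7.603%.
ES multiplier = φ(z)/(1−α) = 0.026674/0.01 = 2.667.
ES = 7.603% × 2.667 = 20.277%; on $15,000,000: $3,041,550.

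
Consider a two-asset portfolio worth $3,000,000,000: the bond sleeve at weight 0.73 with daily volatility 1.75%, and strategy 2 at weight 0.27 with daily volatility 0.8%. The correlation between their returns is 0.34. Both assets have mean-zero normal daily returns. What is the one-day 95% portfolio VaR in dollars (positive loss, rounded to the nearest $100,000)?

$67,400,000

σ_p² = 0.73²·1.75² + 0.27²·0.8² + 2·0.34·0.73·0.27·1.75·0.8 = 1.8663 (%²).
σ_p = √1.8663 = 1.366%.
At 95%, z = 1.645.
VaR = 1.645 × 1.366% = 2.247%; on $3,000,000,000 that is $67,410,000.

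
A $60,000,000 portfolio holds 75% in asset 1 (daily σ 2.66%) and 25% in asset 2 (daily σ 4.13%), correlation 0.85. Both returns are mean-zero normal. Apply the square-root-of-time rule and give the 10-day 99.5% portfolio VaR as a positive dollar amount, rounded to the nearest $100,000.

$14,300,000

σ_p = √(0.75²·2.66² + 0.25²·4.13² + 2·0.85·0.75·0.25·2.66·4.13) = 2.924%.
σ_{10d} = 2.924% × √10 = 9.246%.
z(99.5%) = 2.576.
VaR = 2.576 × 9.246% = 23.818%; on $60,000,000 that is $14,290,800.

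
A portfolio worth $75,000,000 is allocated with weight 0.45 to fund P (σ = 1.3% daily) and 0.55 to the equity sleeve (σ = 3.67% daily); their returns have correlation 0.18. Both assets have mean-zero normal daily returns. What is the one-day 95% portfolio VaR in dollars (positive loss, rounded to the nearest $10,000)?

σ_p² = 0.45²·1.3² + 0.55²·3.67² + 2·0.18·0.45·0.55·1.3·3.67 = 4.8417 (%²).
σ_p = √4.8417 = 2.200%.
At 95%, z = 1.645.
VaR = 1.645 × 2.200% = 3.619%; on $75,000,000 that is $2,714,250.

$2,710,000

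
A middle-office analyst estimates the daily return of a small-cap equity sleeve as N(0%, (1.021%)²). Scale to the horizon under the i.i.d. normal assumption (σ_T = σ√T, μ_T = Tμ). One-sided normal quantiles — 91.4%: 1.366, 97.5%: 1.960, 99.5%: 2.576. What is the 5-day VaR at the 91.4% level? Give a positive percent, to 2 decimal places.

σ_{5d} = 1.021% × √5 = 2.283%.
VaR = 1.366 × 2.283% = 3.119%.

3.12%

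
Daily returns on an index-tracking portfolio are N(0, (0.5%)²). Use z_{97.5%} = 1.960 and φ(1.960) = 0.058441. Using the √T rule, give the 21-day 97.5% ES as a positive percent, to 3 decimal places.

5.356%

σ_{21d} = 0.5% × √21 = 2.291%.
ES multiplier = φ(z)/(1−α) = 0.058441/0.025 = 2.338.
ES = 2.291% × 2.338 = 5.356%.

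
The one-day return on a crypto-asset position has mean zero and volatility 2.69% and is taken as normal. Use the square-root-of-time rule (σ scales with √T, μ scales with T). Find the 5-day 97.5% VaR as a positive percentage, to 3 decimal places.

At 97.5%, z = 1.960.
σ_{5d} = 2.69% × √5 = 6.015%.
VaR = 1.960 × 6.015% = 11.789%.

11.789%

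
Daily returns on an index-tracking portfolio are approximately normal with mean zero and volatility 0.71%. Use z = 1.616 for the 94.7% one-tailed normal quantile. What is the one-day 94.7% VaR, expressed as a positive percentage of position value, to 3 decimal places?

VaR = z·σ = 1.616 × 0.71% = 1.147%.

1.147%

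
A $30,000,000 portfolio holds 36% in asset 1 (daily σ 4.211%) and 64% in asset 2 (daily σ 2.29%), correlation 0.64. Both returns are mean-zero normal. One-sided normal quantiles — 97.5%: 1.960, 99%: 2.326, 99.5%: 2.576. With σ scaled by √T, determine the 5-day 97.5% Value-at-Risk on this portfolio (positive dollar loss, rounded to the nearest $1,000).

$3,550,000

σ_p = √(0.36²·4.211² + 0.64²·2.29² + 2·0.64·0.36·0.64·4.211·2.29) = 2.700%.
σ_{5d} = 2.700% × √5 = 6.037%.
VaR = 1.960 × 6.037% = 11.833%; on $30,000,000 that is $3,549,900.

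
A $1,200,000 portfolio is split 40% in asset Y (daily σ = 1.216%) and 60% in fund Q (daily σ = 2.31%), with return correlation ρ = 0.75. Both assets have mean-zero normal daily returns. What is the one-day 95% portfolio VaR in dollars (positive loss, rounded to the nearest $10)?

σ_p² = 0.4²·1.216² + 0.6²·2.31² + 2·0.75·0.4·0.6·1.216·2.31 = 3.1688 (%²).
σ_p = √3.1688 = 1.780%.
At 95%, z = 1.645.
VaR = 1.645 × 1.780% = 2.928%; on $1,200,000 that is $35,136.

$35,140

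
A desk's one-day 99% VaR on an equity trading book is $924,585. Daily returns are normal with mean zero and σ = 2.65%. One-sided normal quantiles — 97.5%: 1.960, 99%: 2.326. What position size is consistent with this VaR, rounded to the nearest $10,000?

$15,000,000

VaR as a fraction of value: z·σ = 2.326 × 2.65% = 6.1639%.
Position = $924,585 / 0.061639 = $15,000,000.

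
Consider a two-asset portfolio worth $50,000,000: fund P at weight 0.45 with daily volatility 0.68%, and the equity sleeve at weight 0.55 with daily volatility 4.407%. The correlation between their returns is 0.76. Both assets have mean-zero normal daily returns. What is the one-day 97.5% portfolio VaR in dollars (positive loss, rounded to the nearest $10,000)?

σ_p² = 0.45²·0.68² + 0.55²·4.407² + 2·0.76·0.45·0.55·0.68·4.407 = 7.0961 (%²).
σ_p = √7.0961 = 2.664%.
At 97.5%, z = 1.960.
VaR = 1.960 × 2.664% = 5.221%; on $50,000,000 that is $2,610,500.

$2,610,000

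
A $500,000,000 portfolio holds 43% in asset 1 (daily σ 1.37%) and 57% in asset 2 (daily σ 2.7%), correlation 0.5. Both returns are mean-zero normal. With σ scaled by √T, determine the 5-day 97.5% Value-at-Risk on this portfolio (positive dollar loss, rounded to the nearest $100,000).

σ_p = √(0.43²·1.37² + 0.57²·2.7² + 2·0.5·0.43·0.57·1.37·2.7) = 1.903%.
σ_{5d} = 1.903% × √5 = 4.255%.
z(97.5%) = 1.960.
VaR = 1.960 × 4.255% = 8.340%; on $500,000,000 that is $41,700,000.

$41,700,000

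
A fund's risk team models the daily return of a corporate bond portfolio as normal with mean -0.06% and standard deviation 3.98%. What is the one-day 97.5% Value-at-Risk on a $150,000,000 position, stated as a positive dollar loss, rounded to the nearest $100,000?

$11,800,000

At 97.5% one-sided, z = 1.960.
VaR = −μ + z·σ = −(-0.06%) + 1.960 × 3.98% = 7.861%.
On $150,000,000: 0.07861 × $150,000,000 = $11,791,500.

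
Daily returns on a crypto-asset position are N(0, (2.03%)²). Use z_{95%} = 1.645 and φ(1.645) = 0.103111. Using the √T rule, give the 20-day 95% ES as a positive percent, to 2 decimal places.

18.72%

σ_{20d} = 2.03% × √20 = 9.078%.
ES multiplier = φ(z)/(1−α) = 0.103111/0.05 = 2.062.
ES = 9.078% × 2.062 = 18.719%.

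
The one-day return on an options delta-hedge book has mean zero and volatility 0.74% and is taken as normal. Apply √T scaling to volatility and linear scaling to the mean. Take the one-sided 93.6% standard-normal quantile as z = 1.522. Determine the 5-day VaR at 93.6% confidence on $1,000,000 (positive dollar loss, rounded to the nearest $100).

σ_{5d} = 0.74% × √5 = 1.655%.
VaR = 1.522 × 1.655% = 2.519%.
On $1,000,000: 0.02519 × $1,000,000 = $25,190.

$25,200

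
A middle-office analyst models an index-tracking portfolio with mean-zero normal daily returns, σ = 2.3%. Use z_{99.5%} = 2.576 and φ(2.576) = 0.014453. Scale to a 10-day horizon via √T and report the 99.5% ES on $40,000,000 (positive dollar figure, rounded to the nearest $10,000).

σ_{10d} = 2.3% × √10 = 7.273%.
ES multiplier = φ(z)/(1−α) = 0.014453/0.005 = 2.891.
ES = 7.273% × 2.891 = 21.026%; on $40,000,000: $8,410,400.

$8,410,000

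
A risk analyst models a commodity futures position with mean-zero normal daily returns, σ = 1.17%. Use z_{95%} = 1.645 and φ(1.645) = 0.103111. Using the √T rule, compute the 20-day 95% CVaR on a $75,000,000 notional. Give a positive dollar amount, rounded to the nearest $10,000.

$8,090,000

σ_{20d} = 1.17% × √20 = 5.232%.
ES multiplier = φ(z)/(1−α) = 0.103111/0.05 = 2.062.
ES = 5.232% × 2.062 = 10.788%; on $75,000,000: $8,091,000.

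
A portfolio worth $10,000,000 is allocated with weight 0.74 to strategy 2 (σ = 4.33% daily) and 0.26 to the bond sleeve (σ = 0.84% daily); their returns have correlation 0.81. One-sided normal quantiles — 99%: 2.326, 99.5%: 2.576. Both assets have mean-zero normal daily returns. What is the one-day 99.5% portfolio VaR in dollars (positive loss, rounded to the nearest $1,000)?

σ_p² = 0.74²·4.33² + 0.26²·0.84² + 2·0.81·0.74·0.26·4.33·0.84 = 11.4483 (%²).
σ_p = √11.4483 = 3.384%.
VaR = 2.576 × 3.384% = 8.717%; on $10,000,000 that is $871,700.

$872,000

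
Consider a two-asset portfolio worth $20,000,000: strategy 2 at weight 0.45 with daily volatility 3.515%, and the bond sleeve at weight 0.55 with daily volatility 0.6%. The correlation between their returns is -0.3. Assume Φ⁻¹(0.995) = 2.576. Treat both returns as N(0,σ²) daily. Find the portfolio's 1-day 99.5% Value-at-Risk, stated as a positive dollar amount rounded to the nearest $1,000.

$781,000

σ_p² = 0.45²·3.515² + 0.55²·0.6² + 2·-0.3·0.45·0.55·3.515·0.6 = 2.2976 (%²).
σ_p = √2.2976 = 1.516%.
VaR = 2.576 × 1.516% = 3.905%; on $20,000,000 that is $781,000.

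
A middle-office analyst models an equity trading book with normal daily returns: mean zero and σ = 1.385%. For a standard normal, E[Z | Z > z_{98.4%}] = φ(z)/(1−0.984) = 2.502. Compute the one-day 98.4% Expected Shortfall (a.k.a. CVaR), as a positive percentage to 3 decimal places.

ES = 1.385% × 2.502 = 3.465%.

3.465%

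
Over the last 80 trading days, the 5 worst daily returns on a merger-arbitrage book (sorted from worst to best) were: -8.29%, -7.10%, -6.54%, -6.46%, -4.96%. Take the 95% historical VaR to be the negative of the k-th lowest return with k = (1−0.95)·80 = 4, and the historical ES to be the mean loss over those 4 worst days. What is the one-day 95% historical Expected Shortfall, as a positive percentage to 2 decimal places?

7.10%

The 4 worst returns sum to -28.39%.
ES = −(-28.39%) / 4 = 7.0975% ≈ 7.10%.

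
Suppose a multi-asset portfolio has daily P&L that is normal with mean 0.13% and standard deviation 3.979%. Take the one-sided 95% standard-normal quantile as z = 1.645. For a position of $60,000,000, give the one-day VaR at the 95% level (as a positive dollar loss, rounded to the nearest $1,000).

VaR = −μ + z·σ = −(0.13%) + 1.645 × 3.979% = 6.415%.
On $60,000,000: 0.06415 × $60,000,000 = $3,849,000.

$3,849,000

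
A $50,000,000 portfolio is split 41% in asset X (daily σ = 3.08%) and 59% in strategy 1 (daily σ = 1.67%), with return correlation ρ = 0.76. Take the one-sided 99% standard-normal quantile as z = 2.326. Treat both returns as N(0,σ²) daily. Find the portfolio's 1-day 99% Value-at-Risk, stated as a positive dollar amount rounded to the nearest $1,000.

σ_p² = 0.41²·3.08² + 0.59²·1.67² + 2·0.76·0.41·0.59·3.08·1.67 = 4.4567 (%²).
σ_p = √4.4567 = 2.111%.
VaR = 2.326 × 2.111% = 4.910%; on $50,000,000 that is $2,455,000.

$2,455,000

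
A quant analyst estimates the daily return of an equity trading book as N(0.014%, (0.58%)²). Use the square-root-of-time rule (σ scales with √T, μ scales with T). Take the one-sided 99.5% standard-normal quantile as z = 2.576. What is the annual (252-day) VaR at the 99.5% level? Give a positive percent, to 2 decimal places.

σ_{252d} = 0.58% × √252 = 9.207%; μ_{252d} = 252 × 0.014% = 3.528%.
VaR = −(3.528%) + 2.576 × 9.207% = 20.189%.

20.19%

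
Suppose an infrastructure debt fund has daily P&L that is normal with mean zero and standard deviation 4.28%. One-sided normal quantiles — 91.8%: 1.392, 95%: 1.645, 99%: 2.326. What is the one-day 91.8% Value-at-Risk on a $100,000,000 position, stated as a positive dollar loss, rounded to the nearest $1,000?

VaR = z·σ = 1.392 × 4.28% = 5.958%.
On $100,000,000: 0.05958 × $100,000,000 = $5,958,000.

$5,958,000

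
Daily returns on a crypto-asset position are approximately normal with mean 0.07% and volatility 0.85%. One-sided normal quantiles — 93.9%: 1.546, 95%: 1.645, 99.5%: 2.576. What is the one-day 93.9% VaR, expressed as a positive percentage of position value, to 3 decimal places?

1.244%

VaR = −μ + z·σ = −(0.07%) + 1.546 × 0.85% = 1.244%.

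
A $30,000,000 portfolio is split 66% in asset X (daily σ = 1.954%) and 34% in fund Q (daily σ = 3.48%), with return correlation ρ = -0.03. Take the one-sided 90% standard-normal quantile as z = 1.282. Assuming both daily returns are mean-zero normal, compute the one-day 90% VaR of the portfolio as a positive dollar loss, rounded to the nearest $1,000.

σ_p² = 0.66²·1.954² + 0.34²·3.48² + 2·-0.03·0.66·0.34·1.954·3.48 = 2.9716 (%²).
σ_p = √2.9716 = 1.724%.
VaR = 1.282 × 1.724% = 2.210%; on $30,000,000 that is $663,000.

$663,000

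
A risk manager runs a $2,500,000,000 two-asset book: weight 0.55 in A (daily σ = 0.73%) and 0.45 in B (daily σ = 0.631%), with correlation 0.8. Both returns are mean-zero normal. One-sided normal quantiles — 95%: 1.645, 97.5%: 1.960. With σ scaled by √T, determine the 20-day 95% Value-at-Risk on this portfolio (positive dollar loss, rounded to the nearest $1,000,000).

σ_p = √(0.55²·0.73² + 0.45²·0.631² + 2·0.8·0.55·0.45·0.73·0.631) = 0.651%.
σ_{20d} = 0.651% × √20 = 2.911%.
VaR = 1.645 × 2.911% = 4.789%; on $2,500,000,000 that is $119,725,000.

$120,000,000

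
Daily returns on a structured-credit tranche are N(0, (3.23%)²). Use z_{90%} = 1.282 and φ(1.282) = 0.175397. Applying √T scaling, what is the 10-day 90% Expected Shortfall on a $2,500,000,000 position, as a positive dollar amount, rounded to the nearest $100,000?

$447,900,000

σ_{10d} = 3.23% × √10 = 10.214%.
ES multiplier = φ(z)/(1−α) = 0.175397/0.1 = 1.754.
ES = 10.214% × 1.754 = 17.915%; on $2,500,000,000: $447,875,000.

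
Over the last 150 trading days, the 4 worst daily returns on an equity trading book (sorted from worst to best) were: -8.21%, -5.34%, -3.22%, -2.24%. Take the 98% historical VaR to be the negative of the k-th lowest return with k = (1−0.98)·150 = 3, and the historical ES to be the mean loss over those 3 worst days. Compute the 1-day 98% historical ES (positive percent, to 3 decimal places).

5.590%

The 3 worst returns sum to -16.77%.
ES = −(-16.77%) / 3 = 5.59% ≈ 5.590%.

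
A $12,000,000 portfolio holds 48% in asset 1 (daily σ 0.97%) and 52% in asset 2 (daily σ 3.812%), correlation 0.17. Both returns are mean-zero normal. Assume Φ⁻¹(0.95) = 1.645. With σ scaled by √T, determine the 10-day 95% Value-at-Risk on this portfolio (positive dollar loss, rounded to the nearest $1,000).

σ_p = √(0.48²·0.97² + 0.52²·3.812² + 2·0.17·0.48·0.52·0.97·3.812) = 2.112%.
σ_{10d} = 2.112% × √10 = 6.679%.
VaR = 1.645 × 6.679% = 10.987%; on $12,000,000 that is $1,318,440.

$1,318,000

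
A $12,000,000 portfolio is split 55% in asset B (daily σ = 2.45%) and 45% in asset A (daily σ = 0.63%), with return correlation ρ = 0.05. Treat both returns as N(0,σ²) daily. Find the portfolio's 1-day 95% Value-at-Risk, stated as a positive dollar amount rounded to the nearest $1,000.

σ_p² = 0.55²·2.45² + 0.45²·0.63² + 2·0.05·0.55·0.45·2.45·0.63 = 1.9343 (%²).
σ_p = √1.9343 = 1.391%.
At 95%, z = 1.645.
VaR = 1.645 × 1.391% = 2.288%; on $12,000,000 that is $274,560.

$275,000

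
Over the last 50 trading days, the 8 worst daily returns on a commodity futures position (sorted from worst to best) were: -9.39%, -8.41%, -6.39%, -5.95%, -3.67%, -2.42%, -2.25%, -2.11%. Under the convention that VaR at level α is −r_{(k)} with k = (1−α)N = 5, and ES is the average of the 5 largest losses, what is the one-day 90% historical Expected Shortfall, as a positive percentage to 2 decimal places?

6.76%

The 5 worst returns sum to -33.81%.
ES = −(-33.81%) / 5 = 6.762% ≈ 6.76%.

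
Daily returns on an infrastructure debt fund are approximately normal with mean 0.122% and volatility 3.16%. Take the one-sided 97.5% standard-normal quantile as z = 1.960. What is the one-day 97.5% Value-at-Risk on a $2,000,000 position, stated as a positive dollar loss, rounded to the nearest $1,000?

VaR = −μ + z·σ = −(0.122%) + 1.960 × 3.16% = 6.072%.
On $2,000,000: 0.06072 × $2,000,000 = $121,440.

$121,000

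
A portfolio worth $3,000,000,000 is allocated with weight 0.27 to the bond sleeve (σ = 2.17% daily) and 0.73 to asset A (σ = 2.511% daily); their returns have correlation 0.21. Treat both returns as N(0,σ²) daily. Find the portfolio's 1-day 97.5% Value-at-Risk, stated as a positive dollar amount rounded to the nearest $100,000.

$119,800,000

σ_p² = 0.27²·2.17² + 0.73²·2.511² + 2·0.21·0.27·0.73·2.17·2.511 = 4.1543 (%²).
σ_p = √4.1543 = 2.038%.
At 97.5%, z = 1.960.
VaR = 1.960 × 2.038% = 3.994%; on $3,000,000,000 that is $119,820,000.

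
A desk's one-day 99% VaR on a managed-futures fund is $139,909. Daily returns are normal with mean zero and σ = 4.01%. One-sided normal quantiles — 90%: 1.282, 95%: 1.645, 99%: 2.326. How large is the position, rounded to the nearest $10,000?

$1,500,000

VaR as a fraction of value: z·σ = 2.326 × 4.01% = 9.32726%.
Position = $139,909 / 0.0932726 = $1,500,001.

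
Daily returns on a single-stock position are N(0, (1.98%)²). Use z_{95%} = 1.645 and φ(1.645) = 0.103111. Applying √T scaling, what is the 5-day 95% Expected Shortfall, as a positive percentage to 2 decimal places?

9.13%

σ_{5d} = 1.98% × √5 = 4.427%.
ES multiplier = φ(z)/(1−α) = 0.103111/0.05 = 2.062.
ES = 4.427% × 2.062 = 9.128%.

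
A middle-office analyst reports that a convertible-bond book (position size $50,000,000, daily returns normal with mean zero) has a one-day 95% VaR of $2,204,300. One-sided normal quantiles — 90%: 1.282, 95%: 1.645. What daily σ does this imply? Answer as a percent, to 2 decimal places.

VaR as a fraction: $2,204,300 / $50,000,000 = 4.409%.
σ = VaR / z = 4.409% / 1.645 = 2.680%.

2.68%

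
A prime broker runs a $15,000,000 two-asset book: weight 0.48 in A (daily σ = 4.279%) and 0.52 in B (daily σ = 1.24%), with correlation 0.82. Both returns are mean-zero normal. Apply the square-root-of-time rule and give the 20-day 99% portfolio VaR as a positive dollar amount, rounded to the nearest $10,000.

$4,070,000

σ_p = √(0.48²·4.279² + 0.52²·1.24² + 2·0.82·0.48·0.52·4.279·1.24) = 2.609%.
σ_{20d} = 2.609% × √20 = 11.668%.
z(99%) = 2.326.
VaR = 2.326 × 11.668% = 27.140%; on $15,000,000 that is $4,071,000.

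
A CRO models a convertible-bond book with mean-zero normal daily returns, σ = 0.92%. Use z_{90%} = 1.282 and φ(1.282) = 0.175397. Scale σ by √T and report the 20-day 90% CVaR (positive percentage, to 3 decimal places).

7.216%

σ_{20d} = 0.92% × √20 = 4.114%.
ES multiplier = φ(z)/(1−α) = 0.175397/0.1 = 1.754.
ES = 4.114% × 1.754 = 7.216%.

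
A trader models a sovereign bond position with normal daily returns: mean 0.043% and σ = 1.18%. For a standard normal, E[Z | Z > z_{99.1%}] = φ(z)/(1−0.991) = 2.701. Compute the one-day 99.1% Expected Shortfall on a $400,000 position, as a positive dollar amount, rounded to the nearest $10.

$12,580

ES = −(0.043%) + 1.18% × 2.701 = 3.144%.
On $400,000: 0.03144 × $400,000 = $12,576.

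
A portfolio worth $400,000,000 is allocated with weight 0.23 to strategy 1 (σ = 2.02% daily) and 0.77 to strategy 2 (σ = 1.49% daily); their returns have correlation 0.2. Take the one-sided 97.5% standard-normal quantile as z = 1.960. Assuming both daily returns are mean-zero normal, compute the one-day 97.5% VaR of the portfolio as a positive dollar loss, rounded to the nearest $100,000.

$10,400,000

σ_p² = 0.23²·2.02² + 0.77²·1.49² + 2·0.2·0.23·0.77·2.02·1.49 = 1.7454 (%²).
σ_p = √1.7454 = 1.321%.
VaR = 1.960 × 1.321% = 2.589%; on $400,000,000 that is $10,356,000.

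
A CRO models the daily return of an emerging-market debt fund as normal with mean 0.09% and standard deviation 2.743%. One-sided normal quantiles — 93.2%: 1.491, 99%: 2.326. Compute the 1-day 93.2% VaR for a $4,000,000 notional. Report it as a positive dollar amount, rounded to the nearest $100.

$160,000

VaR = −μ + z·σ = −(0.09%) + 1.491 × 2.743% = 4.000%.
On $4,000,000: 0.04000 × $4,000,000 = $160,000.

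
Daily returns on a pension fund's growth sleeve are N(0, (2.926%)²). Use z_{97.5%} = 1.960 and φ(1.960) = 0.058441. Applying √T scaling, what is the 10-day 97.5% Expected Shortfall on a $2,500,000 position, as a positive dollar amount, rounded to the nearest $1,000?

$541,000

σ_{10d} = 2.926% × √10 = 9.253%.
ES multiplier = φ(z)/(1−α) = 0.058441/0.025 = 2.338.
ES = 9.253% × 2.338 = 21.634%; on $2,500,000: $540,850.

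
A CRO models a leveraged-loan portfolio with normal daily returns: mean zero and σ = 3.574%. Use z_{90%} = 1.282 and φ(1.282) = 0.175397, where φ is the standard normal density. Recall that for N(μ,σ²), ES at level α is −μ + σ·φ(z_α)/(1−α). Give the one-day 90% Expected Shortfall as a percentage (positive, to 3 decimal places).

Tail multiplier: φ(z)/(1−α) = 0.175397 / 0.1 = 1.754.
ES = 3.574% × 1.754 = 6.269%.

6.269%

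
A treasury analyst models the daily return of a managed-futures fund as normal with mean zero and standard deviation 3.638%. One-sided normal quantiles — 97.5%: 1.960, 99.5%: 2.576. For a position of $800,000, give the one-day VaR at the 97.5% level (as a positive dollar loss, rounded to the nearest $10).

$57,040

VaR = z·σ = 1.960 × 3.638% = 7.130%.
On $800,000: 0.07130 × $800,000 = $57,040.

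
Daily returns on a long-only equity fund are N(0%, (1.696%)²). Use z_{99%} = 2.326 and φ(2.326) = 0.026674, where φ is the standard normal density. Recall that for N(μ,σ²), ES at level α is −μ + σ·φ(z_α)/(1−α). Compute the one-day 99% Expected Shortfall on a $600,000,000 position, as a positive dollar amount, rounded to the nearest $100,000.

$27,100,000

Tail multiplier: φ(z)/(1−α) = 0.026674 / 0.01 = 2.667.
ES = 1.696% × 2.667 = 4.523%.
On $600,000,000: 0.04523 × $600,000,000 = $27,138,000.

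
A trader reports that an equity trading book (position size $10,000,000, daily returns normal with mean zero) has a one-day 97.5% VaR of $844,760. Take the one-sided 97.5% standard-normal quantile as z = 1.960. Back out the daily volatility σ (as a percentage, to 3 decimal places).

4.310%

VaR as a fraction: $844,760 / $10,000,000 = 8.448%.
σ = VaR / z = 8.448% / 1.960 = 4.310%.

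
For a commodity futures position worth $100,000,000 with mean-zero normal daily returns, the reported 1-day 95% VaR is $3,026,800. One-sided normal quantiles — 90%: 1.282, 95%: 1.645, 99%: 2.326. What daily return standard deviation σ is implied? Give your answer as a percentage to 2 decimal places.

1.84%

VaR as a fraction: $3,026,800 / $100,000,000 = 3.027%.
σ = VaR / z = 3.027% / 1.645 = 1.840%.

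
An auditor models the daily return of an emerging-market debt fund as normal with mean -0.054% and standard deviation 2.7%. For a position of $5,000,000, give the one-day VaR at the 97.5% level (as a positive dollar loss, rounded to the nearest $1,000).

$267,000

At 97.5% one-sided, z = 1.960.
VaR = −μ + z·σ = −(-0.054%) + 1.960 × 2.7% = 5.346%.
On $5,000,000: 0.05346 × $5,000,000 = $267,300.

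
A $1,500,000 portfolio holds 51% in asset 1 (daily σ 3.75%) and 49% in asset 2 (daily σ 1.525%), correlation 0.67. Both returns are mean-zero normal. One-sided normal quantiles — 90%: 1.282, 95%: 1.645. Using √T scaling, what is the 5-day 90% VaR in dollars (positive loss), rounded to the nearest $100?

$106,500

σ_p = √(0.51²·3.75² + 0.49²·1.525² + 2·0.67·0.51·0.49·3.75·1.525) = 2.476%.
σ_{5d} = 2.476% × √5 = 5.537%.
VaR = 1.282 × 5.537% = 7.098%; on $1,500,000 that is $106,470.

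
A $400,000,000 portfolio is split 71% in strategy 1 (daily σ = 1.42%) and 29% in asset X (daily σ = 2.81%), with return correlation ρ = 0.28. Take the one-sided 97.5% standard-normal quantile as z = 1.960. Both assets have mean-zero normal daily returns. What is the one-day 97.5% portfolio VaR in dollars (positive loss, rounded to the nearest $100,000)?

$11,500,000

σ_p² = 0.71²·1.42² + 0.29²·2.81² + 2·0.28·0.71·0.29·1.42·2.81 = 2.1406 (%²).
σ_p = √2.1406 = 1.463%.
VaR = 1.960 × 1.463% = 2.867%; on $400,000,000 that is $11,468,000.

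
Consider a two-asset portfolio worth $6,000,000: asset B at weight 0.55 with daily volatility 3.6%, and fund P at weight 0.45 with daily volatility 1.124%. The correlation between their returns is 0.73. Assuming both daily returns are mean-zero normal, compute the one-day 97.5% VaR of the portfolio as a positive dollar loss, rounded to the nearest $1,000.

$279,000

σ_p² = 0.55²·3.6² + 0.45²·1.124² + 2·0.73·0.55·0.45·3.6·1.124 = 5.6384 (%²).
σ_p = √5.6384 = 2.375%.
At 97.5%, z = 1.960.
VaR = 1.960 × 2.375% = 4.655%; on $6,000,000 that is $279,300.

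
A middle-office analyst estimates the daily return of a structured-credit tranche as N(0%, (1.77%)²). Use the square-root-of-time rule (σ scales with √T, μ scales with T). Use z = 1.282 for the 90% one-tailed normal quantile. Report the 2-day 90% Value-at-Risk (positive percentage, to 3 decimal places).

3.209%

σ_{2d} = 1.77% × √2 = 2.503%.
VaR = 1.282 × 2.503% = 3.209%.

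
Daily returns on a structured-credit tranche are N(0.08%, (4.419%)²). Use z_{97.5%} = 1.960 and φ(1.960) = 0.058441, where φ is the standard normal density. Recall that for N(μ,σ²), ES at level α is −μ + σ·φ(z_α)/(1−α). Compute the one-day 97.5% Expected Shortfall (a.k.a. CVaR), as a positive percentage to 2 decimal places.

10.25%

Tail multiplier: φ(z)/(1−α) = 0.058441 / 0.025 = 2.338.
ES = −(0.08%) + 4.419% × 2.338 = 10.252%.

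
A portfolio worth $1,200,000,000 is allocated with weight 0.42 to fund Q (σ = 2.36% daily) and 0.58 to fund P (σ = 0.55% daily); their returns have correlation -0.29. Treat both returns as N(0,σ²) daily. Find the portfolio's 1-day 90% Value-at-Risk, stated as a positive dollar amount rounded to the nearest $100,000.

$14,600,000

σ_p² = 0.42²·2.36² + 0.58²·0.55² + 2·-0.29·0.42·0.58·2.36·0.55 = 0.9008 (%²).
σ_p = √0.9008 = 0.949%.
At 90%, z = 1.282.
VaR = 1.282 × 0.949% = 1.217%; on $1,200,000,000 that is $14,604,000.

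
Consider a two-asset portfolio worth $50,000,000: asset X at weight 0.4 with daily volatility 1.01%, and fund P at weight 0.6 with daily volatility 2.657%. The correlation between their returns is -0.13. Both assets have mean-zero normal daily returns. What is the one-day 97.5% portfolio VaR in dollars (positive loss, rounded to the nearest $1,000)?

$1,561,000

σ_p² = 0.4²·1.01² + 0.6²·2.657² + 2·-0.13·0.4·0.6·1.01·2.657 = 2.5372 (%²).
σ_p = √2.5372 = 1.593%.
At 97.5%, z = 1.960.
VaR = 1.960 × 1.593% = 3.122%; on $50,000,000 that is $1,561,000.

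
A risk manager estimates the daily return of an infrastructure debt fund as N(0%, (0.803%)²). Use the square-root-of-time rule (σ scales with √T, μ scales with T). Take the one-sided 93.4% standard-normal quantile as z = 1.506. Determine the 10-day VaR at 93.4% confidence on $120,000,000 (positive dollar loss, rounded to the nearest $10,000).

σ_{10d} = 0.803% × √10 = 2.539%.
VaR = 1.506 × 2.539% = 3.824%.
On $120,000,000: 0.03824 × $120,000,000 = $4,588,800.

$4,590,000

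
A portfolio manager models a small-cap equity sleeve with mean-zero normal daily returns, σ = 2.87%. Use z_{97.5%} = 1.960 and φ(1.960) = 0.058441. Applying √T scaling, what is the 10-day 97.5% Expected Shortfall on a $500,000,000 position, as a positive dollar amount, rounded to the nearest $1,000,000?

$106,000,000

σ_{10d} = 2.87% × √10 = 9.076%.
ES multiplier = φ(z)/(1−α) = 0.058441/0.025 = 2.338.
ES = 9.076% × 2.338 = 21.220%; on $500,000,000: $106,100,000.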